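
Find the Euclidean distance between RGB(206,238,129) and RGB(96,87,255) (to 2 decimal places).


d = √[(R₁-R₂)² + (G₁-G₂)² + (B₁-B₂)²]
d = √[(206-96)² + (238-87)² + (129-255)²]
d = √[12100 + 22801 + 15876]
d = √50777
d ≈ 225.34


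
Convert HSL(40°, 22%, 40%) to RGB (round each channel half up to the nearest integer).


H=40°, S=0.22, L=0.40
C = (1-|2L-1|)×S = (1-|-0.20|)×0.22 = 0.176
H' = H/60 = 40/60 ≈ 0.6667; X = C×(1-|H' mod 2 - 1|) ≈ 0.1173
m = L - C/2 = 0.40 - 0.088 = 0.312
Sector ⌊H'⌋ = 0 → (R',G',B') = (0.176, ≈0.1173, 0.0)
RGB = ((R'+m)×255, (G'+m)×255, (B'+m)×255) = (124.44, 109.48, 79.56)
Round half up → RGB(124, 109, 80)


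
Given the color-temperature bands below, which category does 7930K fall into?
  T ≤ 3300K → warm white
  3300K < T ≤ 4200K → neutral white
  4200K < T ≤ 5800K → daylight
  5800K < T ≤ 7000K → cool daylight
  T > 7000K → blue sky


Temperature: 7930K
7930K > 7000K → blue sky
Classification: blue sky


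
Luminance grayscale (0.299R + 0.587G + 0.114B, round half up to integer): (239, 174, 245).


Gray = 0.299×R + 0.587×G + 0.114×B
Gray = 0.299×239 + 0.587×174 + 0.114×245
Gray = 71.461 + 102.138 + 27.930
Gray = 201.529 → round half up → 202
Gray = 202


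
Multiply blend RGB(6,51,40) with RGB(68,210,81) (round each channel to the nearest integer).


Multiply: C = A×B/255, rounded to nearest integer
R: 6×68/255 = 408/255 ≈ 1.600 → 2
G: 51×210/255 = 10710/255 ≈ 42.000 → 42
B: 40×81/255 = 3240/255 ≈ 12.706 → 13
= RGB(2, 42, 13)


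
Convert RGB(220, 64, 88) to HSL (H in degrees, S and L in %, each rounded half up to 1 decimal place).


Normalize: R'=220/255≈0.8627, G'=64/255≈0.2510, B'=88/255≈0.3451
Max=220/255, Min=64/255, Δ=Max-Min=156/255
L = (Max+Min)/2 = (220+64)/510 = 284/510 = 0.55686… → L = 55.7%
L > 0.5 → S = Δ/(2-Max-Min) = 156/(510-220-64) = 156/226 = 0.69026… → S = 69.0%
(the 1/255 factors cancel in S and H, so raw channel differences can be used)
Max is R' → H = 60 × (((G-B)/Δ) mod 6) = 60 × (((64-88)/156) mod 6)
  (-24)/156 = -0.1538…; negative, so add 6 → 5.8461…
  H = 60 × 5.8461… = 350.769…° → H = 350.8°
= HSL(350.8°, 69.0%, 55.7%)


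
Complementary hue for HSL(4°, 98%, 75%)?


Complement = opposite side of color wheel = hue + 180°
H' = (4 + 180) mod 360 = 184°
S and L unchanged.
= HSL(184°, 98%, 75%)


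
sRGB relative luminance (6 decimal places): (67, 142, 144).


Linearize each channel (sRGB transfer function): c = v/255; c_lin = c/12.92 if c ≤ 0.04045, else ((c+0.055)/1.055)^2.4
  R: 67/255 ≈ 0.262745 > 0.04045 → ((0.262745+0.055)/1.055)^2.4 ≈ 0.056128
  G: 142/255 ≈ 0.556863 > 0.04045 → ((0.556863+0.055)/1.055)^2.4 ≈ 0.270498
  B: 144/255 ≈ 0.564706 > 0.04045 → ((0.564706+0.055)/1.055)^2.4 ≈ 0.278894
R_lin = 0.056128, G_lin = 0.270498, B_lin = 0.278894
L = 0.2126×R + 0.7152×G + 0.0722×B
L = 0.2126×0.056128 + 0.7152×0.270498 + 0.0722×0.278894
L ≈ 0.225529


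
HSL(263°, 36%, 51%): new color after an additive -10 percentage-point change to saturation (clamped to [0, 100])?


Original S = 36%
Adjustment = -10 percentage points
New S = 36 + (-10) = 26
Clamp to [0, 100] → 26
= HSL(263°, 26%, 51%)


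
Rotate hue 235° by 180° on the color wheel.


New hue = (H + rotation) mod 360
New hue = (235 + 180) mod 360
= 415 mod 360
= 55°


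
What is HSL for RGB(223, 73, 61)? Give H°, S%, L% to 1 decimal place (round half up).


Normalize: R'=223/255≈0.8745, G'=73/255≈0.2863, B'=61/255≈0.2392
Max=223/255, Min=61/255, Δ=Max-Min=162/255
L = (Max+Min)/2 = (223+61)/510 = 284/510 = 0.55686… → L = 55.7%
L > 0.5 → S = Δ/(2-Max-Min) = 162/(510-223-61) = 162/226 = 0.71681… → S = 71.7%
(the 1/255 factors cancel in S and H, so raw channel differences can be used)
Max is R' → H = 60 × (((G-B)/Δ) mod 6) = 60 × (((73-61)/162) mod 6)
  12/162 = 0.0740…
  H = 60 × 0.0740… = 4.444…° → H = 4.4°
= HSL(4.4°, 71.7%, 55.7%)


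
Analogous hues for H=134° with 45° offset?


Base hue: 134°
Left analog: (134 - 45) mod 360 = 89°
Right analog: (134 + 45) mod 360 = 179°
Analogous hues = 89° and 179°


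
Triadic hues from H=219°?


Triadic: equally spaced at 120° intervals
H1 = 219°
H2 = (219 + 120) mod 360 = 339°
H3 = (219 + 240) mod 360 = 99°
Triadic = 219°, 339°, 99°


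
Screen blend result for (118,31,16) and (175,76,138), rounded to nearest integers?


Screen: C = 255 - (255-A)×(255-B)/255, rounded to nearest integer
R: 255 - (255-118)×(255-175)/255 = 255 - 10960/255 ≈ 255 - 42.980 = 212.020 → 212
G: 255 - (255-31)×(255-76)/255 = 255 - 40096/255 ≈ 255 - 157.239 = 97.761 → 98
B: 255 - (255-16)×(255-138)/255 = 255 - 27963/255 ≈ 255 - 109.659 = 145.341 → 145
= RGB(212, 98, 145)


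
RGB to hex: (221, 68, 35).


R = 221 → DD (hex)
G = 68 → 44 (hex)
B = 35 → 23 (hex)
Hex = #DD4423


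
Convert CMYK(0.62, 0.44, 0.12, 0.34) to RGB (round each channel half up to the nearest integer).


R = 255 × (1-C) × (1-K) = 255 × 0.38 × 0.66 = 63.954 → 64
G = 255 × (1-M) × (1-K) = 255 × 0.56 × 0.66 = 94.248 → 94
B = 255 × (1-Y) × (1-K) = 255 × 0.88 × 0.66 = 148.104 → 148
= RGB(64, 94, 148)


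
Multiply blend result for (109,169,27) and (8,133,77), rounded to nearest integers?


Multiply: C = A×B/255, rounded to nearest integer
R: 109×8/255 = 872/255 ≈ 3.420 → 3
G: 169×133/255 = 22477/255 ≈ 88.145 → 88
B: 27×77/255 = 2079/255 ≈ 8.153 → 8
= RGB(3, 88, 8)


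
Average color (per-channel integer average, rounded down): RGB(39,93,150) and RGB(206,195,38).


Midpoint: each channel = ⌊(C₁+C₂)/2⌋
R: ⌊(39+206)/2⌋ = 122
G: ⌊(93+195)/2⌋ = 144
B: ⌊(150+38)/2⌋ = 94
= RGB(122, 144, 94)


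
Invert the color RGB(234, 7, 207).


Invert: (255-R, 255-G, 255-B)
R: 255-234 = 21
G: 255-7 = 248
B: 255-207 = 48
= RGB(21, 248, 48)


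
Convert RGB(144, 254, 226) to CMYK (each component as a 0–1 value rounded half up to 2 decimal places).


R'=144/255≈0.5647, G'=254/255≈0.9961, B'=226/255≈0.8863
K = 1 - max(R',G',B') = 1 - 254/255 = 1/255 = 0.00392… → 0.00
(1-R'-K)/(1-K) simplifies to (max-R)/max with max = 254:
C = (254-144)/254 = 110/254 = 0.43307… → 0.43
M = (254-254)/254 = 0/254 = 0 → 0.00
Y = (254-226)/254 = 28/254 = 0.11023… → 0.11
= CMYK(0.43, 0.00, 0.11, 0.00)


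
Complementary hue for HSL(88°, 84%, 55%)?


Complement = opposite side of color wheel = hue + 180°
H' = (88 + 180) mod 360 = 268°
S and L unchanged.
= HSL(268°, 84%, 55%)


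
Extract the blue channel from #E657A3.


Color: #E657A3
R = E6 = 230
G = 57 = 87
B = A3 = 163
Blue = 163


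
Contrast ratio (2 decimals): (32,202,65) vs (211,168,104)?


Linearize each sRGB channel c=v/255: c/12.92 if c ≤ 0.04045 else ((c+0.055)/1.055)^2.4
L = 0.2126×R_lin + 0.7152×G_lin + 0.0722×B_lin
Color 1 (32,202,65):
  R=32: 32/255≈0.1255 > 0.04045 → ((0.1255+0.055)/1.055)^2.4 ≈ 0.01444
  G=202: 202/255≈0.7922 > 0.04045 → ((0.7922+0.055)/1.055)^2.4 ≈ 0.59062
  B=65: 65/255≈0.2549 > 0.04045 → ((0.2549+0.055)/1.055)^2.4 ≈ 0.05286
  L1 = 0.2126×0.01444 + 0.7152×0.59062 + 0.0722×0.05286 ≈ 0.42930
Color 2 (211,168,104):
  R=211: 211/255≈0.8275 > 0.04045 → ((0.8275+0.055)/1.055)^2.4 ≈ 0.65141
  G=168: 168/255≈0.6588 > 0.04045 → ((0.6588+0.055)/1.055)^2.4 ≈ 0.39157
  B=104: 104/255≈0.4078 > 0.04045 → ((0.4078+0.055)/1.055)^2.4 ≈ 0.13843
  L2 = 0.2126×0.65141 + 0.7152×0.39157 + 0.0722×0.13843 ≈ 0.42854
Lighter = 0.42930, Darker = 0.42854
Ratio = (L_lighter + 0.05) / (L_darker + 0.05)
Ratio = (0.42930 + 0.05) / (0.42854 + 0.05) = 0.47930 / 0.47854 ≈ 1.0016
Ratio ≈ 1.00:1


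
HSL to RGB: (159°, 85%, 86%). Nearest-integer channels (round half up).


H=159°, S=0.85, L=0.86
C = (1-|2L-1|)×S = (1-|0.72|)×0.85 = 0.238
H' = H/60 = 159/60 ≈ 2.6500; X = C×(1-|H' mod 2 - 1|) = 0.1547
m = L - C/2 = 0.86 - 0.119 = 0.741
Sector ⌊H'⌋ = 2 → (R',G',B') = (0.0, 0.238, 0.1547)
RGB = ((R'+m)×255, (G'+m)×255, (B'+m)×255) = (188.955, 249.645, 228.4035)
Round half up → RGB(189, 250, 228)


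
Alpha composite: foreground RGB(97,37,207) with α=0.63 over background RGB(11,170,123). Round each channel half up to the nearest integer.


C = α×F + (1-α)×B, with 1-α = 0.37
R: 0.63×97 + 0.37×11 = 61.11 + 4.07 = 65.18 → 65
G: 0.63×37 + 0.37×170 = 23.31 + 62.90 = 86.21 → 86
B: 0.63×207 + 0.37×123 = 130.41 + 45.51 = 175.92 → 176
= RGB(65, 86, 176)


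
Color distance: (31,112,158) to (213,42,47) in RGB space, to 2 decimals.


d = √[(R₁-R₂)² + (G₁-G₂)² + (B₁-B₂)²]
d = √[(31-213)² + (112-42)² + (158-47)²]
d = √[33124 + 4900 + 12321]
d = √50345
d ≈ 224.38


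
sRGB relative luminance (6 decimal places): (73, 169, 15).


Linearize each channel (sRGB transfer function): c = v/255; c_lin = c/12.92 if c ≤ 0.04045, else ((c+0.055)/1.055)^2.4
  R: 73/255 ≈ 0.286275 > 0.04045 → ((0.286275+0.055)/1.055)^2.4 ≈ 0.066626
  G: 169/255 ≈ 0.662745 > 0.04045 → ((0.662745+0.055)/1.055)^2.4 ≈ 0.396755
  B: 15/255 ≈ 0.058824 > 0.04045 → ((0.058824+0.055)/1.055)^2.4 ≈ 0.004777
R_lin = 0.066626, G_lin = 0.396755, B_lin = 0.004777
L = 0.2126×R + 0.7152×G + 0.0722×B
L = 0.2126×0.066626 + 0.7152×0.396755 + 0.0722×0.004777
L ≈ 0.298269


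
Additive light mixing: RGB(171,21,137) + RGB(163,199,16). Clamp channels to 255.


Additive: each channel = min(255, C₁+C₂)
R: 171+163 = 334 → 255
G: 21+199 = 220 → 220
B: 137+16 = 153 → 153
= RGB(255, 220, 153)


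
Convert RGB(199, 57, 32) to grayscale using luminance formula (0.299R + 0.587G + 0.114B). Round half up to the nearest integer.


Gray = 0.299×R + 0.587×G + 0.114×B
Gray = 0.299×199 + 0.587×57 + 0.114×32
Gray = 59.501 + 33.459 + 3.648
Gray = 96.608 → round half up → 97
Gray = 97


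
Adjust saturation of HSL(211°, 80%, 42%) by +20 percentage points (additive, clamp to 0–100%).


Original S = 80%
Adjustment = +20 percentage points
New S = 80 + (20) = 100
Clamp to [0, 100] → 100
= HSL(211°, 100%, 42%)


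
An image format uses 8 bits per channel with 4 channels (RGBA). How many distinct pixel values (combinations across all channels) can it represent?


Total bits = 8 bits/channel × 4 channels = 32 bits
Distinct pixel values = 2^32
= 4,294,967,296 pixel values


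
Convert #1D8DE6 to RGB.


1D → 29 (R)
8D → 141 (G)
E6 → 230 (B)
= RGB(29, 141, 230)


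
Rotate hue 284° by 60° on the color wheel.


New hue = (H + rotation) mod 360
New hue = (284 + 60) mod 360
= 344 mod 360
= 344°


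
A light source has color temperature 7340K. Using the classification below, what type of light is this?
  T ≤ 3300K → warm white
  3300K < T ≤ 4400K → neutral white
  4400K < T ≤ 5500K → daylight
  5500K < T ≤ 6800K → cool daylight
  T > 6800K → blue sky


Temperature: 7340K
7340K > 6800K → blue sky
Classification: blue sky


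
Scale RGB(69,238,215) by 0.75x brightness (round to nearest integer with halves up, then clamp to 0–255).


Multiply each channel by 0.75, round half up, clamp to [0, 255]
R: 69×0.75 = 51.75 → round → 52
G: 238×0.75 = 178.5 → round → 179
B: 215×0.75 = 161.25 → round → 161
= RGB(52, 179, 161)


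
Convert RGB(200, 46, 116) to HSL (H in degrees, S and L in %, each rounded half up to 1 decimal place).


Normalize: R'=200/255≈0.7843, G'=46/255≈0.1804, B'=116/255≈0.4549
Max=200/255, Min=46/255, Δ=Max-Min=154/255
L = (Max+Min)/2 = (200+46)/510 = 246/510 = 0.48235… → L = 48.2%
L ≤ 0.5 → S = Δ/(Max+Min) = 154/(200+46) = 154/246 = 0.62601… → S = 62.6%
(the 1/255 factors cancel in S and H, so raw channel differences can be used)
Max is R' → H = 60 × (((G-B)/Δ) mod 6) = 60 × (((46-116)/154) mod 6)
  (-70)/154 = -0.4545…; negative, so add 6 → 5.5454…
  H = 60 × 5.5454… = 332.727…° → H = 332.7°
= HSL(332.7°, 62.6%, 48.2%)


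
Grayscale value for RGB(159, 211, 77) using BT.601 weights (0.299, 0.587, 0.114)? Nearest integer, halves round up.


Gray = 0.299×R + 0.587×G + 0.114×B
Gray = 0.299×159 + 0.587×211 + 0.114×77
Gray = 47.541 + 123.857 + 8.778
Gray = 180.176 → round half up → 180
Gray = 180


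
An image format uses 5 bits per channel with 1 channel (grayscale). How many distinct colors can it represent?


Total bits = 5 bits/channel × 1 channels = 5 bits
Distinct colors = 2^5
= 32 colors


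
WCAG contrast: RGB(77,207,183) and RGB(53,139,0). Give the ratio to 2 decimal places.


Linearize each sRGB channel c=v/255: c/12.92 if c ≤ 0.04045 else ((c+0.055)/1.055)^2.4
L = 0.2126×R_lin + 0.7152×G_lin + 0.0722×B_lin
Color 1 (77,207,183):
  R=77: 77/255≈0.3020 > 0.04045 → ((0.3020+0.055)/1.055)^2.4 ≈ 0.07421
  G=207: 207/255≈0.8118 > 0.04045 → ((0.8118+0.055)/1.055)^2.4 ≈ 0.62396
  B=183: 183/255≈0.7176 > 0.04045 → ((0.7176+0.055)/1.055)^2.4 ≈ 0.47353
  L1 = 0.2126×0.07421 + 0.7152×0.62396 + 0.0722×0.47353 ≈ 0.49622
Color 2 (53,139,0):
  R=53: 53/255≈0.2078 > 0.04045 → ((0.2078+0.055)/1.055)^2.4 ≈ 0.03560
  G=139: 139/255≈0.5451 > 0.04045 → ((0.5451+0.055)/1.055)^2.4 ≈ 0.25818
  B=0: 0/255≈0.0000 ≤ 0.04045 → 0.0000/12.92 ≈ 0.00000
  L2 = 0.2126×0.03560 + 0.7152×0.25818 + 0.0722×0.00000 ≈ 0.19222
Lighter = 0.49622, Darker = 0.19222
Ratio = (L_lighter + 0.05) / (L_darker + 0.05)
Ratio = (0.49622 + 0.05) / (0.19222 + 0.05) = 0.54622 / 0.24222 ≈ 2.2551
Ratio ≈ 2.26:1


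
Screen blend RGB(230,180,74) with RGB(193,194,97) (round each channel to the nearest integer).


Screen: C = 255 - (255-A)×(255-B)/255, rounded to nearest integer
R: 255 - (255-230)×(255-193)/255 = 255 - 1550/255 ≈ 255 - 6.078 = 248.922 → 249
G: 255 - (255-180)×(255-194)/255 = 255 - 4575/255 ≈ 255 - 17.941 = 237.059 → 237
B: 255 - (255-74)×(255-97)/255 = 255 - 28598/255 ≈ 255 - 112.149 = 142.851 → 143
= RGB(249, 237, 143)


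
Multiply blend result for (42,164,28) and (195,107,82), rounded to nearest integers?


Multiply: C = A×B/255, rounded to nearest integer
R: 42×195/255 = 8190/255 ≈ 32.118 → 32
G: 164×107/255 = 17548/255 ≈ 68.816 → 69
B: 28×82/255 = 2296/255 ≈ 9.004 → 9
= RGB(32, 69, 9)


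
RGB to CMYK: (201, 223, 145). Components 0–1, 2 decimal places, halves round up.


R'=201/255≈0.7882, G'=223/255≈0.8745, B'=145/255≈0.5686
K = 1 - max(R',G',B') = 1 - 223/255 = 32/255 = 0.12549… → 0.13
(1-R'-K)/(1-K) simplifies to (max-R)/max with max = 223:
C = (223-201)/223 = 22/223 = 0.09865… → 0.10
M = (223-223)/223 = 0/223 = 0 → 0.00
Y = (223-145)/223 = 78/223 = 0.34977… → 0.35
= CMYK(0.10, 0.00, 0.35, 0.13)


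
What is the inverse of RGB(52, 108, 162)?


Invert: (255-R, 255-G, 255-B)
R: 255-52 = 203
G: 255-108 = 147
B: 255-162 = 93
= RGB(203, 147, 93)


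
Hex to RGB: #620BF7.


62 → 98 (R)
0B → 11 (G)
F7 → 247 (B)
= RGB(98, 11, 247)


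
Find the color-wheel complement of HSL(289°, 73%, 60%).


Complement = opposite side of color wheel = hue + 180°
H' = (289 + 180) mod 360 = 109°
S and L unchanged.
= HSL(109°, 73%, 60%)


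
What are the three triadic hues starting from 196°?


Triadic: equally spaced at 120° intervals
H1 = 196°
H2 = (196 + 120) mod 360 = 316°
H3 = (196 + 240) mod 360 = 76°
Triadic = 196°, 316°, 76°


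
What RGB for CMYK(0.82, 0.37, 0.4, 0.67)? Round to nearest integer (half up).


R = 255 × (1-C) × (1-K) = 255 × 0.18 × 0.33 = 15.147 → 15
G = 255 × (1-M) × (1-K) = 255 × 0.63 × 0.33 = 53.0145 → 53
B = 255 × (1-Y) × (1-K) = 255 × 0.60 × 0.33 = 50.49 → 50
= RGB(15, 53, 50)


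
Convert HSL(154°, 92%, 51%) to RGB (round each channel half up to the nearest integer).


H=154°, S=0.92, L=0.51
C = (1-|2L-1|)×S = (1-|0.02|)×0.92 = 0.9016
H' = H/60 = 154/60 ≈ 2.5667; X = C×(1-|H' mod 2 - 1|) ≈ 0.5109
m = L - C/2 = 0.51 - 0.4508 = 0.0592
Sector ⌊H'⌋ = 2 → (R',G',B') = (0.0, 0.9016, ≈0.5109)
RGB = ((R'+m)×255, (G'+m)×255, (B'+m)×255) = (15.096, 245.004, 145.3772)
Round half up → RGB(15, 245, 145)


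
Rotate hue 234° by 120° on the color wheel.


New hue = (H + rotation) mod 360
New hue = (234 + 120) mod 360
= 354 mod 360
= 354°


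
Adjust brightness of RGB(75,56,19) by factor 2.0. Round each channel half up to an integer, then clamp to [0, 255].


Multiply each channel by 2.0, round half up, clamp to [0, 255]
R: 75×2.0 = 150
G: 56×2.0 = 112
B: 19×2.0 = 38
= RGB(150, 112, 38)


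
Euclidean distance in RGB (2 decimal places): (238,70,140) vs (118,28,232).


d = √[(R₁-R₂)² + (G₁-G₂)² + (B₁-B₂)²]
d = √[(238-118)² + (70-28)² + (140-232)²]
d = √[14400 + 1764 + 8464]
d = √24628
d ≈ 156.93


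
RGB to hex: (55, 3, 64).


R = 55 → 37 (hex)
G = 3 → 03 (hex)
B = 64 → 40 (hex)
Hex = #370340


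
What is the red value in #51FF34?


Color: #51FF34
R = 51 = 81
G = FF = 255
B = 34 = 52
Red = 81


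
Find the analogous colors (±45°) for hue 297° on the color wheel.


Base hue: 297°
Left analog: (297 - 45) mod 360 = 252°
Right analog: (297 + 45) mod 360 = 342°
Analogous hues = 252° and 342°


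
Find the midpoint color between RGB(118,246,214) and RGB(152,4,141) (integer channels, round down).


Midpoint: each channel = ⌊(C₁+C₂)/2⌋
R: ⌊(118+152)/2⌋ = 135
G: ⌊(246+4)/2⌋ = 125
B: ⌊(214+141)/2⌋ = 177
= RGB(135, 125, 177)


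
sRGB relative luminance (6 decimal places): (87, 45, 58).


Linearize each channel (sRGB transfer function): c = v/255; c_lin = c/12.92 if c ≤ 0.04045, else ((c+0.055)/1.055)^2.4
  R: 87/255 ≈ 0.341176 > 0.04045 → ((0.341176+0.055)/1.055)^2.4 ≈ 0.095307
  G: 45/255 ≈ 0.176471 > 0.04045 → ((0.176471+0.055)/1.055)^2.4 ≈ 0.026241
  B: 58/255 ≈ 0.227451 > 0.04045 → ((0.227451+0.055)/1.055)^2.4 ≈ 0.042311
R_lin = 0.095307, G_lin = 0.026241, B_lin = 0.042311
L = 0.2126×R + 0.7152×G + 0.0722×B
L = 0.2126×0.095307 + 0.7152×0.026241 + 0.0722×0.042311
L ≈ 0.042085


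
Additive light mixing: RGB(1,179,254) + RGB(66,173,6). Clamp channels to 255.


Additive: each channel = min(255, C₁+C₂)
R: 1+66 = 67 → 67
G: 179+173 = 352 → 255
B: 254+6 = 260 → 255
= RGB(67, 255, 255)


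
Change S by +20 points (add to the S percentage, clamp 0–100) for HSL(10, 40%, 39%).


Original S = 40%
Adjustment = +20 percentage points
New S = 40 + (20) = 60
Clamp to [0, 100] → 60
= HSL(10°, 60%, 39%)


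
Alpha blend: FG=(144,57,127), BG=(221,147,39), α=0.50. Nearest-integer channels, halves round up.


C = α×F + (1-α)×B, with 1-α = 0.50
R: 0.50×144 + 0.50×221 = 72.00 + 110.50 = 182.50 → 183
G: 0.50×57 + 0.50×147 = 28.50 + 73.50 = 102.00 → 102
B: 0.50×127 + 0.50×39 = 63.50 + 19.50 = 83.00 → 83
= RGB(183, 102, 83)


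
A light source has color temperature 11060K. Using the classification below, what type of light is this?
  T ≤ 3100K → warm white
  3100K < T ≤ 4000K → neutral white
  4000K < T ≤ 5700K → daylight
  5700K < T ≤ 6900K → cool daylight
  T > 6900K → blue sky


Temperature: 11060K
11060K > 6900K → blue sky
Classification: blue sky


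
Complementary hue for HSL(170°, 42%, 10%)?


Complement = opposite side of color wheel = hue + 180°
H' = (170 + 180) mod 360 = 350°
S and L unchanged.
= HSL(350°, 42%, 10%)


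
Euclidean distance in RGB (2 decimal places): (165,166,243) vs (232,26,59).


d = √[(R₁-R₂)² + (G₁-G₂)² + (B₁-B₂)²]
d = √[(165-232)² + (166-26)² + (243-59)²]
d = √[4489 + 19600 + 33856]
d = √57945
d ≈ 240.72


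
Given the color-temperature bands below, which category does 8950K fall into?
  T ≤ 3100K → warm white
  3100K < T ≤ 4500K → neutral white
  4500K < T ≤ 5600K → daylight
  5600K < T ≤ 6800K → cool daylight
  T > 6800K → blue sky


Temperature: 8950K
8950K > 6800K → blue sky
Classification: blue sky


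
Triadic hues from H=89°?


Triadic: equally spaced at 120° intervals
H1 = 89°
H2 = (89 + 120) mod 360 = 209°
H3 = (89 + 240) mod 360 = 329°
Triadic = 89°, 209°, 329°


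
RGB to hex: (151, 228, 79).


R = 151 → 97 (hex)
G = 228 → E4 (hex)
B = 79 → 4F (hex)
Hex = #97E44F


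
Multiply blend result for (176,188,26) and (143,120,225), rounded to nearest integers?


Multiply: C = A×B/255, rounded to nearest integer
R: 176×143/255 = 25168/255 ≈ 98.698 → 99
G: 188×120/255 = 22560/255 ≈ 88.471 → 88
B: 26×225/255 = 5850/255 ≈ 22.941 → 23
= RGB(99, 88, 23)


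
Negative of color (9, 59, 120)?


Invert: (255-R, 255-G, 255-B)
R: 255-9 = 246
G: 255-59 = 196
B: 255-120 = 135
= RGB(246, 196, 135)


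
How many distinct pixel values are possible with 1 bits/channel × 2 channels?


Total bits = 1 bits/channel × 2 channels = 2 bits
Distinct pixel values = 2^2
= 4 pixel values


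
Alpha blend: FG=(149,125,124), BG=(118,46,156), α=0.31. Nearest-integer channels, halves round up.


C = α×F + (1-α)×B, with 1-α = 0.69
R: 0.31×149 + 0.69×118 = 46.19 + 81.42 = 127.61 → 128
G: 0.31×125 + 0.69×46 = 38.75 + 31.74 = 70.49 → 70
B: 0.31×124 + 0.69×156 = 38.44 + 107.64 = 146.08 → 146
= RGB(128, 70, 146)


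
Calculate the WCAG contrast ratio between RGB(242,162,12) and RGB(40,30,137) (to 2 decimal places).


Linearize each sRGB channel c=v/255: c/12.92 if c ≤ 0.04045 else ((c+0.055)/1.055)^2.4
L = 0.2126×R_lin + 0.7152×G_lin + 0.0722×B_lin
Color 1 (242,162,12):
  R=242: 242/255≈0.9490 > 0.04045 → ((0.9490+0.055)/1.055)^2.4 ≈ 0.88792
  G=162: 162/255≈0.6353 > 0.04045 → ((0.6353+0.055)/1.055)^2.4 ≈ 0.36131
  B=12: 12/255≈0.0471 > 0.04045 → ((0.0471+0.055)/1.055)^2.4 ≈ 0.00368
  L1 = 0.2126×0.88792 + 0.7152×0.36131 + 0.0722×0.00368 ≈ 0.44744
Color 2 (40,30,137):
  R=40: 40/255≈0.1569 > 0.04045 → ((0.1569+0.055)/1.055)^2.4 ≈ 0.02122
  G=30: 30/255≈0.1176 > 0.04045 → ((0.1176+0.055)/1.055)^2.4 ≈ 0.01298
  B=137: 137/255≈0.5373 > 0.04045 → ((0.5373+0.055)/1.055)^2.4 ≈ 0.25016
  L2 = 0.2126×0.02122 + 0.7152×0.01298 + 0.0722×0.25016 ≈ 0.03186
Lighter = 0.44744, Darker = 0.03186
Ratio = (L_lighter + 0.05) / (L_darker + 0.05)
Ratio = (0.44744 + 0.05) / (0.03186 + 0.05) = 0.49744 / 0.08186 ≈ 6.0769
Ratio ≈ 6.08:1


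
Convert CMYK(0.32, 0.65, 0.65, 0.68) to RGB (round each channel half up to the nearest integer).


R = 255 × (1-C) × (1-K) = 255 × 0.68 × 0.32 = 55.488 → 55
G = 255 × (1-M) × (1-K) = 255 × 0.35 × 0.32 = 28.56 → 29
B = 255 × (1-Y) × (1-K) = 255 × 0.35 × 0.32 = 28.56 → 29
= RGB(55, 29, 29)


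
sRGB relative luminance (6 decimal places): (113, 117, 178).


Linearize each channel (sRGB transfer function): c = v/255; c_lin = c/12.92 if c ≤ 0.04045, else ((c+0.055)/1.055)^2.4
  R: 113/255 ≈ 0.443137 > 0.04045 → ((0.443137+0.055)/1.055)^2.4 ≈ 0.165132
  G: 117/255 ≈ 0.458824 > 0.04045 → ((0.458824+0.055)/1.055)^2.4 ≈ 0.177888
  B: 178/255 ≈ 0.698039 > 0.04045 → ((0.698039+0.055)/1.055)^2.4 ≈ 0.445201
R_lin = 0.165132, G_lin = 0.177888, B_lin = 0.445201
L = 0.2126×R + 0.7152×G + 0.0722×B
L = 0.2126×0.165132 + 0.7152×0.177888 + 0.0722×0.445201
L ≈ 0.194476


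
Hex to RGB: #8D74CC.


8D → 141 (R)
74 → 116 (G)
CC → 204 (B)
= RGB(141, 116, 204)


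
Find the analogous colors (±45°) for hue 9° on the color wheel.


Base hue: 9°
Left analog: (9 - 45) mod 360 = 324°
Right analog: (9 + 45) mod 360 = 54°
Analogous hues = 324° and 54°


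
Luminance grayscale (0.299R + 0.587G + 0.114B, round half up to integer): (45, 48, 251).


Gray = 0.299×R + 0.587×G + 0.114×B
Gray = 0.299×45 + 0.587×48 + 0.114×251
Gray = 13.455 + 28.176 + 28.614
Gray = 70.245 → round half up → 70
Gray = 70


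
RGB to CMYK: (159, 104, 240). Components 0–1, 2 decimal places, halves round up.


R'=159/255≈0.6235, G'=104/255≈0.4078, B'=240/255≈0.9412
K = 1 - max(R',G',B') = 1 - 240/255 = 15/255 = 0.05882… → 0.06
(1-R'-K)/(1-K) simplifies to (max-R)/max with max = 240:
C = (240-159)/240 = 81/240 = 0.3375 → 0.34
M = (240-104)/240 = 136/240 = 0.56666… → 0.57
Y = (240-240)/240 = 0/240 = 0 → 0.00
= CMYK(0.34, 0.57, 0.00, 0.06)


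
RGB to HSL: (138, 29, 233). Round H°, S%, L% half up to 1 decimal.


Normalize: R'=138/255≈0.5412, G'=29/255≈0.1137, B'=233/255≈0.9137
Max=233/255, Min=29/255, Δ=Max-Min=204/255
L = (Max+Min)/2 = (233+29)/510 = 262/510 = 0.51372… → L = 51.4%
L > 0.5 → S = Δ/(2-Max-Min) = 204/(510-233-29) = 204/248 = 0.82258… → S = 82.3%
(the 1/255 factors cancel in S and H, so raw channel differences can be used)
Max is B' → H = 60 × ((R-G)/Δ + 4) = 60 × ((138-29)/204 + 4)
  109/204 + 4 = 0.5343… + 4 = 4.5343…
  H = 60 × 4.5343… = 272.058…° → H = 272.1°
= HSL(272.1°, 82.3%, 51.4%)


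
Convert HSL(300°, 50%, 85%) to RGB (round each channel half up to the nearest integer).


H=300°, S=0.50, L=0.85
C = (1-|2L-1|)×S = (1-|0.70|)×0.50 = 0.15
H' = H/60 = 300/60 ≈ 5.0000; X = C×(1-|H' mod 2 - 1|) = 0.15
m = L - C/2 = 0.85 - 0.075 = 0.775
Sector ⌊H'⌋ = 5 → (R',G',B') = (0.15, 0.0, 0.15)
RGB = ((R'+m)×255, (G'+m)×255, (B'+m)×255) = (235.875, 197.625, 235.875)
Round half up → RGB(236, 198, 236)


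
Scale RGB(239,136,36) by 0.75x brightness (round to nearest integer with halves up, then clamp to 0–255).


Multiply each channel by 0.75, round half up, clamp to [0, 255]
R: 239×0.75 = 179.25 → round → 179
G: 136×0.75 = 102
B: 36×0.75 = 27
= RGB(179, 102, 27)


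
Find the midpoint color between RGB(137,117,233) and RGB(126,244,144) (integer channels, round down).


Midpoint: each channel = ⌊(C₁+C₂)/2⌋
R: ⌊(137+126)/2⌋ = 131
G: ⌊(117+244)/2⌋ = 180
B: ⌊(233+144)/2⌋ = 188
= RGB(131, 180, 188)


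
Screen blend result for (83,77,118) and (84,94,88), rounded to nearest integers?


Screen: C = 255 - (255-A)×(255-B)/255, rounded to nearest integer
R: 255 - (255-83)×(255-84)/255 = 255 - 29412/255 ≈ 255 - 115.341 = 139.659 → 140
G: 255 - (255-77)×(255-94)/255 = 255 - 28658/255 ≈ 255 - 112.384 = 142.616 → 143
B: 255 - (255-118)×(255-88)/255 = 255 - 22879/255 ≈ 255 - 89.722 = 165.278 → 165
= RGB(140, 143, 165)


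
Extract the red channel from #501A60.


Color: #501A60
R = 50 = 80
G = 1A = 26
B = 60 = 96
Red = 80


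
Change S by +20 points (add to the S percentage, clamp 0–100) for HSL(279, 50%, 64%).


Original S = 50%
Adjustment = +20 percentage points
New S = 50 + (20) = 70
Clamp to [0, 100] → 70
= HSL(279°, 70%, 64%)


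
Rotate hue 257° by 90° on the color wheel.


New hue = (H + rotation) mod 360
New hue = (257 + 90) mod 360
= 347 mod 360
= 347°


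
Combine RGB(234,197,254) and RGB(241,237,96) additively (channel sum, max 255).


Additive: each channel = min(255, C₁+C₂)
R: 234+241 = 475 → 255
G: 197+237 = 434 → 255
B: 254+96 = 350 → 255
= RGB(255, 255, 255)


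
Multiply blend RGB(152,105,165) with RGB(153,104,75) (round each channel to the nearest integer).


Multiply: C = A×B/255, rounded to nearest integer
R: 152×153/255 = 23256/255 ≈ 91.200 → 91
G: 105×104/255 = 10920/255 ≈ 42.824 → 43
B: 165×75/255 = 12375/255 ≈ 48.529 → 49
= RGB(91, 43, 49)


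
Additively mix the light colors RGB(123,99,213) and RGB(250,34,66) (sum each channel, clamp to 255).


Additive: each channel = min(255, C₁+C₂)
R: 123+250 = 373 → 255
G: 99+34 = 133 → 133
B: 213+66 = 279 → 255
= RGB(255, 133, 255)


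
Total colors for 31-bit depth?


Colors = 2^bits = 2^31
= 2,147,483,648 colors


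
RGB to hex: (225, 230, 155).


R = 225 → E1 (hex)
G = 230 → E6 (hex)
B = 155 → 9B (hex)
Hex = #E1E69B


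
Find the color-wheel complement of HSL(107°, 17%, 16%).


Complement = opposite side of color wheel = hue + 180°
H' = (107 + 180) mod 360 = 287°
S and L unchanged.
= HSL(287°, 17%, 16%)


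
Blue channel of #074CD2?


Color: #074CD2
R = 07 = 7
G = 4C = 76
B = D2 = 210
Blue = 210


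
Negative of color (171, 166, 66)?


Invert: (255-R, 255-G, 255-B)
R: 255-171 = 84
G: 255-166 = 89
B: 255-66 = 189
= RGB(84, 89, 189)


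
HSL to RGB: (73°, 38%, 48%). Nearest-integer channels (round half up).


H=73°, S=0.38, L=0.48
C = (1-|2L-1|)×S = (1-|-0.04|)×0.38 = 0.3648
H' = H/60 = 73/60 ≈ 1.2167; X = C×(1-|H' mod 2 - 1|) = 0.28576
m = L - C/2 = 0.48 - 0.1824 = 0.2976
Sector ⌊H'⌋ = 1 → (R',G',B') = (0.28576, 0.3648, 0.0)
RGB = ((R'+m)×255, (G'+m)×255, (B'+m)×255) = (148.7568, 168.912, 75.888)
Round half up → RGB(149, 169, 76)


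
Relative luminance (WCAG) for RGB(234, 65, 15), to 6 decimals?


Linearize each channel (sRGB transfer function): c = v/255; c_lin = c/12.92 if c ≤ 0.04045, else ((c+0.055)/1.055)^2.4
  R: 234/255 ≈ 0.917647 > 0.04045 → ((0.917647+0.055)/1.055)^2.4 ≈ 0.822786
  G: 65/255 ≈ 0.254902 > 0.04045 → ((0.254902+0.055)/1.055)^2.4 ≈ 0.052861
  B: 15/255 ≈ 0.058824 > 0.04045 → ((0.058824+0.055)/1.055)^2.4 ≈ 0.004777
R_lin = 0.822786, G_lin = 0.052861, B_lin = 0.004777
L = 0.2126×R + 0.7152×G + 0.0722×B
L = 0.2126×0.822786 + 0.7152×0.052861 + 0.0722×0.004777
L ≈ 0.213075


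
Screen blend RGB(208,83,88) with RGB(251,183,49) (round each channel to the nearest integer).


Screen: C = 255 - (255-A)×(255-B)/255, rounded to nearest integer
R: 255 - (255-208)×(255-251)/255 = 255 - 188/255 ≈ 255 - 0.737 = 254.263 → 254
G: 255 - (255-83)×(255-183)/255 = 255 - 12384/255 ≈ 255 - 48.565 = 206.435 → 206
B: 255 - (255-88)×(255-49)/255 = 255 - 34402/255 ≈ 255 - 134.910 = 120.090 → 120
= RGB(254, 206, 120)


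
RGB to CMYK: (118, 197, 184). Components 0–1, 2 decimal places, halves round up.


R'=118/255≈0.4627, G'=197/255≈0.7725, B'=184/255≈0.7216
K = 1 - max(R',G',B') = 1 - 197/255 = 58/255 = 0.22745… → 0.23
(1-R'-K)/(1-K) simplifies to (max-R)/max with max = 197:
C = (197-118)/197 = 79/197 = 0.40101… → 0.40
M = (197-197)/197 = 0/197 = 0 → 0.00
Y = (197-184)/197 = 13/197 = 0.06598… → 0.07
= CMYK(0.40, 0.00, 0.07, 0.23)


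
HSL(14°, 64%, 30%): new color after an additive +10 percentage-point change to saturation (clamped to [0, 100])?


Original S = 64%
Adjustment = +10 percentage points
New S = 64 + (10) = 74
Clamp to [0, 100] → 74
= HSL(14°, 74%, 30%)


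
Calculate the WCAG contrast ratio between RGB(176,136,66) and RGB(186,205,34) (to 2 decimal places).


Linearize each sRGB channel c=v/255: c/12.92 if c ≤ 0.04045 else ((c+0.055)/1.055)^2.4
L = 0.2126×R_lin + 0.7152×G_lin + 0.0722×B_lin
Color 1 (176,136,66):
  R=176: 176/255≈0.6902 > 0.04045 → ((0.6902+0.055)/1.055)^2.4 ≈ 0.43415
  G=136: 136/255≈0.5333 > 0.04045 → ((0.5333+0.055)/1.055)^2.4 ≈ 0.24620
  B=66: 66/255≈0.2588 > 0.04045 → ((0.2588+0.055)/1.055)^2.4 ≈ 0.05448
  L1 = 0.2126×0.43415 + 0.7152×0.24620 + 0.0722×0.05448 ≈ 0.27232
Color 2 (186,205,34):
  R=186: 186/255≈0.7294 > 0.04045 → ((0.7294+0.055)/1.055)^2.4 ≈ 0.49102
  G=205: 205/255≈0.8039 > 0.04045 → ((0.8039+0.055)/1.055)^2.4 ≈ 0.61050
  B=34: 34/255≈0.1333 > 0.04045 → ((0.1333+0.055)/1.055)^2.4 ≈ 0.01600
  L2 = 0.2126×0.49102 + 0.7152×0.61050 + 0.0722×0.01600 ≈ 0.54217
Lighter = 0.54217, Darker = 0.27232
Ratio = (L_lighter + 0.05) / (L_darker + 0.05)
Ratio = (0.54217 + 0.05) / (0.27232 + 0.05) = 0.59217 / 0.32232 ≈ 1.8372
Ratio ≈ 1.84:1


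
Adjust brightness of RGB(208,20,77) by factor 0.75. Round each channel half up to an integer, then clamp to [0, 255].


Multiply each channel by 0.75, round half up, clamp to [0, 255]
R: 208×0.75 = 156
G: 20×0.75 = 15
B: 77×0.75 = 57.75 → round → 58
= RGB(156, 15, 58)


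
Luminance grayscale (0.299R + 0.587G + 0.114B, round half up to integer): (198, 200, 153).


Gray = 0.299×R + 0.587×G + 0.114×B
Gray = 0.299×198 + 0.587×200 + 0.114×153
Gray = 59.202 + 117.400 + 17.442
Gray = 194.044 → round half up → 194
Gray = 194


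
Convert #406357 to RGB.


40 → 64 (R)
63 → 99 (G)
57 → 87 (B)
= RGB(64, 99, 87)


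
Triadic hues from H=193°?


Triadic: equally spaced at 120° intervals
H1 = 193°
H2 = (193 + 120) mod 360 = 313°
H3 = (193 + 240) mod 360 = 73°
Triadic = 193°, 313°, 73°


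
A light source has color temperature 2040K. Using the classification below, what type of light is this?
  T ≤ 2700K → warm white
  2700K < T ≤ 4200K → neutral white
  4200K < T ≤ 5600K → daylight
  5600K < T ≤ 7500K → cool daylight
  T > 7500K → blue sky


Temperature: 2040K
2040K ≤ 2700K → warm white
Classification: warm white


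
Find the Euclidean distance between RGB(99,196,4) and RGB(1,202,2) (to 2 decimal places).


d = √[(R₁-R₂)² + (G₁-G₂)² + (B₁-B₂)²]
d = √[(99-1)² + (196-202)² + (4-2)²]
d = √[9604 + 36 + 4]
d = √9644
d ≈ 98.20


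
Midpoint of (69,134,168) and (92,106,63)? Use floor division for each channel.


Midpoint: each channel = ⌊(C₁+C₂)/2⌋
R: ⌊(69+92)/2⌋ = 80
G: ⌊(134+106)/2⌋ = 120
B: ⌊(168+63)/2⌋ = 115
= RGB(80, 120, 115)


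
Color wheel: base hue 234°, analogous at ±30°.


Base hue: 234°
Left analog: (234 - 30) mod 360 = 204°
Right analog: (234 + 30) mod 360 = 264°
Analogous hues = 204° and 264°


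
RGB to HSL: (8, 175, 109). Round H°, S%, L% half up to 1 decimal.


Normalize: R'=8/255≈0.0314, G'=175/255≈0.6863, B'=109/255≈0.4275
Max=175/255, Min=8/255, Δ=Max-Min=167/255
L = (Max+Min)/2 = (175+8)/510 = 183/510 = 0.35882… → L = 35.9%
L ≤ 0.5 → S = Δ/(Max+Min) = 167/(175+8) = 167/183 = 0.91256… → S = 91.3%
(the 1/255 factors cancel in S and H, so raw channel differences can be used)
Max is G' → H = 60 × ((B-R)/Δ + 2) = 60 × ((109-8)/167 + 2)
  101/167 + 2 = 0.6047… + 2 = 2.6047…
  H = 60 × 2.6047… = 156.287…° → H = 156.3°
= HSL(156.3°, 91.3%, 35.9%)


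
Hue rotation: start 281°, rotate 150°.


New hue = (H + rotation) mod 360
New hue = (281 + 150) mod 360
= 431 mod 360
= 71°


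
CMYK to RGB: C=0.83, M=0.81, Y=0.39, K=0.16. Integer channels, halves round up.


R = 255 × (1-C) × (1-K) = 255 × 0.17 × 0.84 = 36.414 → 36
G = 255 × (1-M) × (1-K) = 255 × 0.19 × 0.84 = 40.698 → 41
B = 255 × (1-Y) × (1-K) = 255 × 0.61 × 0.84 = 130.662 → 131
= RGB(36, 41, 131)


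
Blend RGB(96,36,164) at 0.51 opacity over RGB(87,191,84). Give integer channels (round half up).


C = α×F + (1-α)×B, with 1-α = 0.49
R: 0.51×96 + 0.49×87 = 48.96 + 42.63 = 91.59 → 92
G: 0.51×36 + 0.49×191 = 18.36 + 93.59 = 111.95 → 112
B: 0.51×164 + 0.49×84 = 83.64 + 41.16 = 124.80 → 125
= RGB(92, 112, 125)


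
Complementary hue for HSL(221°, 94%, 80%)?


Complement = opposite side of color wheel = hue + 180°
H' = (221 + 180) mod 360 = 41°
S and L unchanged.
= HSL(41°, 94%, 80%)


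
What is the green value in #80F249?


Color: #80F249
R = 80 = 128
G = F2 = 242
B = 49 = 73
Green = 242


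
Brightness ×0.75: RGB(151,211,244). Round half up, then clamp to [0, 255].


Multiply each channel by 0.75, round half up, clamp to [0, 255]
R: 151×0.75 = 113.25 → round → 113
G: 211×0.75 = 158.25 → round → 158
B: 244×0.75 = 183
= RGB(113, 158, 183)


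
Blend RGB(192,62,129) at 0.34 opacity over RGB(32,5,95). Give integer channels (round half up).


C = α×F + (1-α)×B, with 1-α = 0.66
R: 0.34×192 + 0.66×32 = 65.28 + 21.12 = 86.40 → 86
G: 0.34×62 + 0.66×5 = 21.08 + 3.30 = 24.38 → 24
B: 0.34×129 + 0.66×95 = 43.86 + 62.70 = 106.56 → 107
= RGB(86, 24, 107)


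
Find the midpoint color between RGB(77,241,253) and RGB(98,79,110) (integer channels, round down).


Midpoint: each channel = ⌊(C₁+C₂)/2⌋
R: ⌊(77+98)/2⌋ = 87
G: ⌊(241+79)/2⌋ = 160
B: ⌊(253+110)/2⌋ = 181
= RGB(87, 160, 181)


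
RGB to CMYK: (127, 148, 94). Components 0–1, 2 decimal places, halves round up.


R'=127/255≈0.4980, G'=148/255≈0.5804, B'=94/255≈0.3686
K = 1 - max(R',G',B') = 1 - 148/255 = 107/255 = 0.41960… → 0.42
(1-R'-K)/(1-K) simplifies to (max-R)/max with max = 148:
C = (148-127)/148 = 21/148 = 0.14189… → 0.14
M = (148-148)/148 = 0/148 = 0 → 0.00
Y = (148-94)/148 = 54/148 = 0.36486… → 0.36
= CMYK(0.14, 0.00, 0.36, 0.42)


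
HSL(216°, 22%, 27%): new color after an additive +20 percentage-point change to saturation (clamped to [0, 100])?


Original S = 22%
Adjustment = +20 percentage points
New S = 22 + (20) = 42
Clamp to [0, 100] → 42
= HSL(216°, 42%, 27%)


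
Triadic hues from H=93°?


Triadic: equally spaced at 120° intervals
H1 = 93°
H2 = (93 + 120) mod 360 = 213°
H3 = (93 + 240) mod 360 = 333°
Triadic = 93°, 213°, 333°


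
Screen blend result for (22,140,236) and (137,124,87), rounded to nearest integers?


Screen: C = 255 - (255-A)×(255-B)/255, rounded to nearest integer
R: 255 - (255-22)×(255-137)/255 = 255 - 27494/255 ≈ 255 - 107.820 = 147.180 → 147
G: 255 - (255-140)×(255-124)/255 = 255 - 15065/255 ≈ 255 - 59.078 = 195.922 → 196
B: 255 - (255-236)×(255-87)/255 = 255 - 3192/255 ≈ 255 - 12.518 = 242.482 → 242
= RGB(147, 196, 242)


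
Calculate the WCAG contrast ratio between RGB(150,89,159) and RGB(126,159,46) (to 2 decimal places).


Linearize each sRGB channel c=v/255: c/12.92 if c ≤ 0.04045 else ((c+0.055)/1.055)^2.4
L = 0.2126×R_lin + 0.7152×G_lin + 0.0722×B_lin
Color 1 (150,89,159):
  R=150: 150/255≈0.5882 > 0.04045 → ((0.5882+0.055)/1.055)^2.4 ≈ 0.30499
  G=89: 89/255≈0.3490 > 0.04045 → ((0.3490+0.055)/1.055)^2.4 ≈ 0.09990
  B=159: 159/255≈0.6235 > 0.04045 → ((0.6235+0.055)/1.055)^2.4 ≈ 0.34670
  L1 = 0.2126×0.30499 + 0.7152×0.09990 + 0.0722×0.34670 ≈ 0.16132
Color 2 (126,159,46):
  R=126: 126/255≈0.4941 > 0.04045 → ((0.4941+0.055)/1.055)^2.4 ≈ 0.20864
  G=159: 159/255≈0.6235 > 0.04045 → ((0.6235+0.055)/1.055)^2.4 ≈ 0.34670
  B=46: 46/255≈0.1804 > 0.04045 → ((0.1804+0.055)/1.055)^2.4 ≈ 0.02732
  L2 = 0.2126×0.20864 + 0.7152×0.34670 + 0.0722×0.02732 ≈ 0.29429
Lighter = 0.29429, Darker = 0.16132
Ratio = (L_lighter + 0.05) / (L_darker + 0.05)
Ratio = (0.29429 + 0.05) / (0.16132 + 0.05) = 0.34429 / 0.21132 ≈ 1.6292
Ratio ≈ 1.63:1


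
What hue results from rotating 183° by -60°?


New hue = (H + rotation) mod 360
New hue = (183 -60) mod 360
= 123 mod 360
= 123°


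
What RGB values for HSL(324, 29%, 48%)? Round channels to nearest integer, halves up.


H=324°, S=0.29, L=0.48
C = (1-|2L-1|)×S = (1-|-0.04|)×0.29 = 0.2784
H' = H/60 = 324/60 ≈ 5.4000; X = C×(1-|H' mod 2 - 1|) = 0.16704
m = L - C/2 = 0.48 - 0.1392 = 0.3408
Sector ⌊H'⌋ = 5 → (R',G',B') = (0.2784, 0.0, 0.16704)
RGB = ((R'+m)×255, (G'+m)×255, (B'+m)×255) = (157.896, 86.904, 129.4992)
Round half up → RGB(158, 87, 129)


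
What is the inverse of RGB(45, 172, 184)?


Invert: (255-R, 255-G, 255-B)
R: 255-45 = 210
G: 255-172 = 83
B: 255-184 = 71
= RGB(210, 83, 71)


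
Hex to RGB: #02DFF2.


02 → 2 (R)
DF → 223 (G)
F2 → 242 (B)
= RGB(2, 223, 242)


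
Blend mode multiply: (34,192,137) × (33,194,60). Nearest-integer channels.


Multiply: C = A×B/255, rounded to nearest integer
R: 34×33/255 = 1122/255 ≈ 4.400 → 4
G: 192×194/255 = 37248/255 ≈ 146.071 → 146
B: 137×60/255 = 8220/255 ≈ 32.235 → 32
= RGB(4, 146, 32)


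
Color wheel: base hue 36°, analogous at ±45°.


Base hue: 36°
Left analog: (36 - 45) mod 360 = 351°
Right analog: (36 + 45) mod 360 = 81°
Analogous hues = 351° and 81°


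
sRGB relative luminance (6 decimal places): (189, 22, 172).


Linearize each channel (sRGB transfer function): c = v/255; c_lin = c/12.92 if c ≤ 0.04045, else ((c+0.055)/1.055)^2.4
  R: 189/255 ≈ 0.741176 > 0.04045 → ((0.741176+0.055)/1.055)^2.4 ≈ 0.508881
  G: 22/255 ≈ 0.086275 > 0.04045 → ((0.086275+0.055)/1.055)^2.4 ≈ 0.008023
  B: 172/255 ≈ 0.674510 > 0.04045 → ((0.674510+0.055)/1.055)^2.4 ≈ 0.412543
R_lin = 0.508881, G_lin = 0.008023, B_lin = 0.412543
L = 0.2126×R + 0.7152×G + 0.0722×B
L = 0.2126×0.508881 + 0.7152×0.008023 + 0.0722×0.412543
L ≈ 0.143712
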